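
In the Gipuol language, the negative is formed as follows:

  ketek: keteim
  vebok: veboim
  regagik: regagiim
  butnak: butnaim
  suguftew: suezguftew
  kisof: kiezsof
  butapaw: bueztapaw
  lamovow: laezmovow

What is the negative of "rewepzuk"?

"rewepzuk" ends in -k. The stems ending in -k (ketek → keteim, vebok → veboim, regagik → regagiim) drop the final letter and add -im.
The other pattern: stems ending in -f or -w insert -ez- after the first vowel.
So rewepzuk → rewepzuim.

rewepzuim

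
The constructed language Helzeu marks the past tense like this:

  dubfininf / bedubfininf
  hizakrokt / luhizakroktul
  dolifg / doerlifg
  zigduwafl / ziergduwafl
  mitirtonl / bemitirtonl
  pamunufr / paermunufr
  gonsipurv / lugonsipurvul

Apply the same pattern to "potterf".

lupotterful

zigduwafl and mitirtonl both end in -l yet inflect differently (ziergduwafl, bemitirtonl), so the final letter is not what conditions the rule; the second-to-last letter is.
"potterf" has second-to-last letter 'r'. The one such stem in the data (gonsipurv → lugonsipurvul) adds lu- … -ul around the stem, so the same rule applies.
So potterf → lupotterful.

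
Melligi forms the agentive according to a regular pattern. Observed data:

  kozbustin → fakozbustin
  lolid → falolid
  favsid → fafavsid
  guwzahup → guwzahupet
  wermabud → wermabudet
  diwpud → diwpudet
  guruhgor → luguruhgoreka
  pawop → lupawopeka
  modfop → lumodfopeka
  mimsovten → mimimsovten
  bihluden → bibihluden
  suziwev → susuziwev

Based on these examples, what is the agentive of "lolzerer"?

lololzerer

lolid and wermabud both end in -d yet inflect differently (falolid, wermabudet), so the final letter is not what conditions the rule; the last vowel is.
"lolzerer" has last vowel 'e'. The stems whose last vowel is 'e' (mimsovten → mimimsovten, bihluden → bibihluden, suziwev → susuziwev) repeat the first consonant+vowel as a prefix.
So lolzerer → lololzerer.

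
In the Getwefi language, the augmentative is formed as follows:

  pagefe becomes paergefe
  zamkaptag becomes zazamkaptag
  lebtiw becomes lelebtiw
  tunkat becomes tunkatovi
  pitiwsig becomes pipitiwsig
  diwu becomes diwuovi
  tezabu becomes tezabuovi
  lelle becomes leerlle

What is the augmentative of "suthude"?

"suthude" ends in -e. The stems ending in -e (pagefe → paergefe, lelle → leerlle) insert -er- after the first vowel.
The other patterns: stems ending in -g or -w repeat the first consonant+vowel as a prefix; stems ending in -t or -u add -ovi.
So suthude → suerthude.

suerthude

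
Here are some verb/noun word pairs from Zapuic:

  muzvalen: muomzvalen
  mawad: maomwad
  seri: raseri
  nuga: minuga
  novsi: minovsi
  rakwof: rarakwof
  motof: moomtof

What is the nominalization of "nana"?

minana

"nana" begins with n-. The stems beginning with n- (novsi → minovsi, nuga → minuga) add the prefix mi-.
So nana → minana.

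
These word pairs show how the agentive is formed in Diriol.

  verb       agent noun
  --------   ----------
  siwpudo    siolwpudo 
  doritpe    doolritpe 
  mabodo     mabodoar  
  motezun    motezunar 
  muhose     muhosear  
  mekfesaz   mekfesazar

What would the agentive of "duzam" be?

"duzam" begins with d-. The one such stem in the data (doritpe → doolritpe) inserts -ol- after the first vowel (as does siwpudo), so the same rule applies.
The other pattern: stems beginning with m- add -ar.
So duzam → duolzam.

duolzam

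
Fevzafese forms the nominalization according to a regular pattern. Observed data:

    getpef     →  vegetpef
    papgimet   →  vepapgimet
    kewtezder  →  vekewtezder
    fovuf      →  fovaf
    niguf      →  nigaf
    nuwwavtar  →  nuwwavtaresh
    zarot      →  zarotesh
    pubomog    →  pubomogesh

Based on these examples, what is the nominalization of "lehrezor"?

lehrezoresh

"lehrezor" has last vowel 'o'. The stems whose last vowel is 'o' (zarot → zarotesh, pubomog → pubomogesh) add -esh.
The other patterns: stems whose last vowel is 'e' add the prefix ve-; stems whose last vowel is 'u' change the last vowel to 'a'.
So lehrezor → lehrezoresh.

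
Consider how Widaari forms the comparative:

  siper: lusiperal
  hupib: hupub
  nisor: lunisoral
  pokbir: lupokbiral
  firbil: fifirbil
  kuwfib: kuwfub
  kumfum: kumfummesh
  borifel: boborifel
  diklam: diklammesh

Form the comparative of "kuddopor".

"kuddopor" ends in -r. The stems ending in -r (siper → lusiperal, pokbir → lupokbiral, nisor → lunisoral) add lu- … -al around the stem.
The other patterns: stems ending in -m double the final consonant and add -esh; stems ending in -b change the last vowel to 'u'; stems ending in -l repeat the first consonant+vowel as a prefix.
So kuddopor → lukuddoporal.

lukuddoporal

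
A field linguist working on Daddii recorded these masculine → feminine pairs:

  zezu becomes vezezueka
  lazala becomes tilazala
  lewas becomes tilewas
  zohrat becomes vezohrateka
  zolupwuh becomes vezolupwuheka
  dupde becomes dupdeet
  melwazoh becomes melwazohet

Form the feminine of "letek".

zolupwuh and melwazoh both end in -h yet inflect differently (vezolupwuheka, melwazohet), so the final letter is not what conditions the rule; the first letter is.
"letek" begins with l-. The stems beginning with l- (lazala → tilazala, lewas → tilewas) add the prefix ti-.
So letek → tiletek.

tiletek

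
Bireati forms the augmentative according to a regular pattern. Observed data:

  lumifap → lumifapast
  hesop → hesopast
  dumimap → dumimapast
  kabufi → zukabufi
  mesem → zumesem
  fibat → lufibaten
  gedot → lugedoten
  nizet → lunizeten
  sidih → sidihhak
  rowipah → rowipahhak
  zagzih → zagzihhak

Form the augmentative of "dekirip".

lumifap and fibat both have last vowel 'a' yet inflect differently (lumifapast, lufibaten), so the last vowel is not what conditions the rule; the final letter is.
"dekirip" ends in -p. The stems ending in -p (lumifap → lumifapast, hesop → hesopast, dumimap → dumimapast) add -ast.
The other patterns: stems ending in -i or -m add the prefix zu-; stems ending in -t add lu- … -en around the stem; stems ending in -h double the final consonant and add -ak.
So dekirip → dekiripast.

dekiripast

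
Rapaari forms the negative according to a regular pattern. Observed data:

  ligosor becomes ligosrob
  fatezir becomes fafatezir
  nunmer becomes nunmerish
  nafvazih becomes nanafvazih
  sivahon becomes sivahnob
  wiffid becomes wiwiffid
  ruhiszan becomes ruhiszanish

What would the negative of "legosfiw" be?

ligosor and fatezir both end in -r yet inflect differently (ligosrob, fafatezir), so the final letter is not what conditions the rule; the last vowel is.
"legosfiw" has last vowel 'i'. The stems whose last vowel is 'i' (wiffid → wiwiffid, fatezir → fafatezir, nafvazih → nanafvazih) repeat the first consonant+vowel as a prefix.
So legosfiw → lelegosfiw.

lelegosfiw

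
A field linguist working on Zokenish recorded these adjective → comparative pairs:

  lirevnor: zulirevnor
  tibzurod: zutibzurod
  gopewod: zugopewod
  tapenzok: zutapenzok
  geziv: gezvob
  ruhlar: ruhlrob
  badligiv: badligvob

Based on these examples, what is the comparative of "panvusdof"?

lirevnor and ruhlar both end in -r yet inflect differently (zulirevnor, ruhlrob), so the final letter is not what conditions the rule; the last vowel is.
"panvusdof" has last vowel 'o'. The stems whose last vowel is 'o' (gopewod → zugopewod, lirevnor → zulirevnor, tapenzok → zutapenzok) add the prefix zu-.
So panvusdof → zupanvusdof.

zupanvusdof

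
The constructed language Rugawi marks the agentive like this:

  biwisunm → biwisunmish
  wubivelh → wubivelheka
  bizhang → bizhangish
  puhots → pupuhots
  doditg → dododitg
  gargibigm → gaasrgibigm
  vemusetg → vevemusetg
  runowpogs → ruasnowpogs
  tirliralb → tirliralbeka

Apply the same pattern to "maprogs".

maasprogs

runowpogs and puhots both end in -s yet inflect differently (ruasnowpogs, pupuhots), so the final letter is not what conditions the rule; the second-to-last letter is.
"maprogs" has second-to-last letter 'g'. The stems whose second-to-last letter is 'g' (gargibigm → gaasrgibigm, runowpogs → ruasnowpogs) insert -as- after the first vowel.
So maprogs → maasprogs.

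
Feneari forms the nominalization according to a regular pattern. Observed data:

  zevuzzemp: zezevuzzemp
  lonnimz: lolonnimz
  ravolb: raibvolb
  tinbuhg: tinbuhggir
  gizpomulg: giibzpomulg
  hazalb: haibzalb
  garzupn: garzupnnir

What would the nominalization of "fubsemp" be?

gizpomulg and tinbuhg both end in -g yet inflect differently (giibzpomulg, tinbuhggir), so the final letter is not what conditions the rule; the second-to-last letter is.
"fubsemp" has second-to-last letter 'm'. The stems whose second-to-last letter is 'm' (zevuzzemp → zezevuzzemp, lonnimz → lolonnimz) repeat the first consonant+vowel as a prefix.
So fubsemp → fufubsemp.

fufubsemp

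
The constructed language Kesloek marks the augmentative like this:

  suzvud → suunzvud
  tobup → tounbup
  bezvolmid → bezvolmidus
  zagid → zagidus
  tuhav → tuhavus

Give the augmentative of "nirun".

niunrun

suzvud and bezvolmid both end in -d yet inflect differently (suunzvud, bezvolmidus), so the final letter is not what conditions the rule; the last vowel is.
"nirun" has last vowel 'u'. The stems whose last vowel is 'u' (suzvud → suunzvud, tobup → tounbup) insert -un- after the first vowel.
The other pattern: stems whose last vowel is 'a' or 'i' add -us.
So nirun → niunrun.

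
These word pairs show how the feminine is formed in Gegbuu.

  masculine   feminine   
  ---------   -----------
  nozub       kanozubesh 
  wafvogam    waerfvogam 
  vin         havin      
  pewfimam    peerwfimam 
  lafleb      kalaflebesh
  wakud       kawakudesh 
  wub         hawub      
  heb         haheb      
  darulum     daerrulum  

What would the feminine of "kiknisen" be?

heb and lafleb both end in -b yet inflect differently (haheb, kalaflebesh), so the final letter is not what conditions the rule; the number of vowels is.
"kiknisen" has 3 vowels. The stems with 3 vowels (darulum → daerrulum, pewfimam → peerwfimam, wafvogam → waerfvogam) insert -er- after the first vowel.
So kiknisen → kierknisen.

kierknisen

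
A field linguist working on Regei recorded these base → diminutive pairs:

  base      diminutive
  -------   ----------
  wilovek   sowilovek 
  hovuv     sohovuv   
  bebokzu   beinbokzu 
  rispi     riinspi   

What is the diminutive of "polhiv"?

sopolhiv

"polhiv" ends in a consonant. The stems ending in a consonant (wilovek → sowilovek, hovuv → sohovuv) add the prefix so-.
The other pattern: stems ending in a vowel insert -in- after the first vowel.
So polhiv → sopolhiv.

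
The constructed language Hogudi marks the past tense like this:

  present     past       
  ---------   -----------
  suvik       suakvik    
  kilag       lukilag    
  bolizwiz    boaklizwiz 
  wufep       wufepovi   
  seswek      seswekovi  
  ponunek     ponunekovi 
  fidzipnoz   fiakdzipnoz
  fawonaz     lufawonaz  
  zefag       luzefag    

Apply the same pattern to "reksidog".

reakksidog

fawonaz and fidzipnoz both end in -z yet inflect differently (lufawonaz, fiakdzipnoz), so the final letter is not what conditions the rule; the last vowel is.
"reksidog" has last vowel 'o'. The one such stem in the data (fidzipnoz → fiakdzipnoz) inserts -ak- after the first vowel (as do suvik, bolizwiz), so the same rule applies.
The other patterns: stems whose last vowel is 'a' add the prefix lu-; stems whose last vowel is 'e' add -ovi.
So reksidog → reakksidog.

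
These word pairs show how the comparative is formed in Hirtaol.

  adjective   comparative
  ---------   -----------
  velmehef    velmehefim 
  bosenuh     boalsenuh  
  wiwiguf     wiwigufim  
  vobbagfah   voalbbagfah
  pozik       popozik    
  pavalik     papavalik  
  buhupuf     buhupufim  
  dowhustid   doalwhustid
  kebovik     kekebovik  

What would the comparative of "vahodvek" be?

vavahodvek

kebovik and dowhustid both have last vowel 'i' yet inflect differently (kekebovik, doalwhustid), so the last vowel is not what conditions the rule; the final letter is.
"vahodvek" ends in -k. The stems ending in -k (kebovik → kekebovik, pavalik → papavalik, pozik → popozik) repeat the first consonant+vowel as a prefix.
The other patterns: stems ending in -f add -im; stems ending in -d or -h insert -al- after the first vowel.
So vahodvek → vavahodvek.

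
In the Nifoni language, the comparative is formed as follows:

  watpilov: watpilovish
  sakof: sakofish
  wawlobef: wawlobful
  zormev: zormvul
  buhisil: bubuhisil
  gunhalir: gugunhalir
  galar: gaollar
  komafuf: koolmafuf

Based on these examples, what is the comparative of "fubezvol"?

sakof and wawlobef both end in -f yet inflect differently (sakofish, wawlobful), so the final letter is not what conditions the rule; the last vowel is.
"fubezvol" has last vowel 'o'. The stems whose last vowel is 'o' (watpilov → watpilovish, sakof → sakofish) add -ish.
The other patterns: stems whose last vowel is 'e' delete the last vowel and add -ul; stems whose last vowel is 'i' repeat the first consonant+vowel as a prefix; stems whose last vowel is 'a' or 'u' insert -ol- after the first vowel.
So fubezvol → fubezvolish.

fubezvolish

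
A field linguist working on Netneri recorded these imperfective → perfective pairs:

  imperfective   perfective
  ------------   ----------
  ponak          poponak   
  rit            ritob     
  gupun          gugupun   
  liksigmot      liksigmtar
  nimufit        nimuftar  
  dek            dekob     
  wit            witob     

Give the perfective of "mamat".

"mamat" has 2 vowels. The stems with 2 vowels (gupun → gugupun, ponak → poponak) repeat the first consonant+vowel as a prefix.
The other patterns: stems with 1 vowel add -ob; stems with 3 vowels delete the last vowel and add -ar.
So mamat → mamamat.

mamamat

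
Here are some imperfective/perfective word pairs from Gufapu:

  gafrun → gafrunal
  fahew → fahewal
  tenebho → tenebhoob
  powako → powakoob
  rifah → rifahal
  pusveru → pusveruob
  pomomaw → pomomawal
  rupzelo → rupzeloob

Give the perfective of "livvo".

gafrun and pusveru both have last vowel 'u' yet inflect differently (gafrunal, pusveruob), so the last vowel is not what conditions the rule; whether the stem ends in a vowel or a consonant is.
"livvo" ends in a vowel. The stems ending in a vowel (powako → powakoob, tenebho → tenebhoob, pusveru → pusveruob) add -ob.
So livvo → livvoob.

livvoob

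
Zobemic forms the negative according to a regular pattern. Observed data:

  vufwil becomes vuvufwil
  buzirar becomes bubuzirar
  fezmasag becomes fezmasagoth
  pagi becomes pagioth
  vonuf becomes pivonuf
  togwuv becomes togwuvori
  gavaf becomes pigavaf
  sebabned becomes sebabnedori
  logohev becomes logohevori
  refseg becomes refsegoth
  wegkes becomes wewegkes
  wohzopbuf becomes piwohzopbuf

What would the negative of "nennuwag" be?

nennuwagoth

"nennuwag" ends in -g. The stems ending in -g (refseg → refsegoth, fezmasag → fezmasagoth) add -oth.
So nennuwag → nennuwagoth.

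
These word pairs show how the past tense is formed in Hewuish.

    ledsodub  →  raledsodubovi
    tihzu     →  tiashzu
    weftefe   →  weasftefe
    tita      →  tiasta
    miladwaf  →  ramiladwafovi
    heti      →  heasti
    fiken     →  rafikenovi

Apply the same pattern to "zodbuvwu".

weftefe and fiken both have last vowel 'e' yet inflect differently (weasftefe, rafikenovi), so the last vowel is not what conditions the rule; whether the stem ends in a vowel or a consonant is.
"zodbuvwu" ends in a vowel. The stems ending in a vowel (tihzu → tiashzu, heti → heasti, weftefe → weasftefe) insert -as- after the first vowel.
So zodbuvwu → zoasdbuvwu.

zoasdbuvwu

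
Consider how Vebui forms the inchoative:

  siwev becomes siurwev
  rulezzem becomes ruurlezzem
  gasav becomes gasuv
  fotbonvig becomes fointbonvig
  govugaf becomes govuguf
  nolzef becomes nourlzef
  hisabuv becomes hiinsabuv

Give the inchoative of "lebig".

"lebig" has last vowel 'i'. The one such stem in the data (fotbonvig → fointbonvig) inserts -in- after the first vowel (as does hisabuv), so the same rule applies.
So lebig → leinbig.

leinbig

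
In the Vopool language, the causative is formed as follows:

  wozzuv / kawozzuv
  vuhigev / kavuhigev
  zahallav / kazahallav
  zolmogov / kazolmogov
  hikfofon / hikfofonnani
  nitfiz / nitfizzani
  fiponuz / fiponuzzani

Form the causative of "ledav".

kaledav

"ledav" ends in -v. The stems ending in -v (wozzuv → kawozzuv, vuhigev → kavuhigev, zahallav → kazahallav) add the prefix ka-.
The other pattern: stems ending in -n or -z double the final consonant and add -ani.
So ledav → kaledav.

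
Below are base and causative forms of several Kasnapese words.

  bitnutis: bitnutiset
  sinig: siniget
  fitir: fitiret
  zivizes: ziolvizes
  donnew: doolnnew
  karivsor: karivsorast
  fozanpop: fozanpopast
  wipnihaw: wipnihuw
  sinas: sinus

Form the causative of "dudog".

dudogast

"dudog" has last vowel 'o'. The stems whose last vowel is 'o' (karivsor → karivsorast, fozanpop → fozanpopast) add -ast.
The other patterns: stems whose last vowel is 'i' add -et; stems whose last vowel is 'e' insert -ol- after the first vowel; stems whose last vowel is 'a' change the last vowel to 'u'.
So dudog → dudogast.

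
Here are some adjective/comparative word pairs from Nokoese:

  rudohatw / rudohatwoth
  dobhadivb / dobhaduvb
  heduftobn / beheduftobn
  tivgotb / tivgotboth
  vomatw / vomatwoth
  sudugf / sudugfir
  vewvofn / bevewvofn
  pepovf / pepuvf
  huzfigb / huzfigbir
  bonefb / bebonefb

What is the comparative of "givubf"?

begivubf

dobhadivb and huzfigb both end in -b yet inflect differently (dobhaduvb, huzfigbir), so the final letter is not what conditions the rule; the second-to-last letter is.
"givubf" has second-to-last letter 'b'. The one such stem in the data (heduftobn → beheduftobn) adds the prefix be-, so the same rule applies.
The other patterns: stems whose second-to-last letter is 'v' change the last vowel to 'u'; stems whose second-to-last letter is 'g' add -ir; stems whose second-to-last letter is 't' add -oth.
So givubf → begivubf.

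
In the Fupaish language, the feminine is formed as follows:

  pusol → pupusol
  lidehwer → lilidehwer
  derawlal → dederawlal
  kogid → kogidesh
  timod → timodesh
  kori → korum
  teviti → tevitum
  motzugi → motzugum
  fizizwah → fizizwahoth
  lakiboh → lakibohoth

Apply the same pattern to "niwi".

"niwi" ends in -i. The stems ending in -i (kori → korum, teviti → tevitum, motzugi → motzugum) drop the final letter and add -um.
So niwi → niwum.

niwum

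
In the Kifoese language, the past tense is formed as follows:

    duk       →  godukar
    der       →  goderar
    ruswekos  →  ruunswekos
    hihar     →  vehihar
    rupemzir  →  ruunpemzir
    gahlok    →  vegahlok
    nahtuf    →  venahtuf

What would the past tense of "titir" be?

"titir" has 2 vowels. The stems with 2 vowels (gahlok → vegahlok, nahtuf → venahtuf, hihar → vehihar) add the prefix ve-.
The other patterns: stems with 1 vowel add go- … -ar around the stem; stems with 3 vowels insert -un- after the first vowel.
So titir → vetitir.

vetitir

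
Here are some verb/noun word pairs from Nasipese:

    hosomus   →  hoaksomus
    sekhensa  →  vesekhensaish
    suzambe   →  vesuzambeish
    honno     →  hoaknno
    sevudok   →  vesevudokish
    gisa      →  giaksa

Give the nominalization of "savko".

vesavkoish

sekhensa and gisa both end in -a yet inflect differently (vesekhensaish, giaksa), so the final letter is not what conditions the rule; the first letter is.
"savko" begins with s-. The stems beginning with s- (sekhensa → vesekhensaish, sevudok → vesevudokish, suzambe → vesuzambeish) add ve- … -ish around the stem.
So savko → vesavkoish.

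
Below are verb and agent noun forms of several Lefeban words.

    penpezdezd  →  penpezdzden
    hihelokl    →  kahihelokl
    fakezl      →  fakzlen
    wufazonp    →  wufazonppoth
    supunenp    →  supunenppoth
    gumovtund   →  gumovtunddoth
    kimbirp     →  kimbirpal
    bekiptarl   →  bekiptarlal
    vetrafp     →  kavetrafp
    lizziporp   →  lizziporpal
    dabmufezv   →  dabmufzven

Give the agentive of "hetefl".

kahetefl

fakezl and bekiptarl both end in -l yet inflect differently (fakzlen, bekiptarlal), so the final letter is not what conditions the rule; the second-to-last letter is.
"hetefl" has second-to-last letter 'f'. The one such stem in the data (vetrafp → kavetrafp) adds the prefix ka-, so the same rule applies.
The other patterns: stems whose second-to-last letter is 'z' delete the last vowel and add -en; stems whose second-to-last letter is 'r' add -al; stems whose second-to-last letter is 'n' double the final consonant and add -oth.
So hetefl → kahetefl.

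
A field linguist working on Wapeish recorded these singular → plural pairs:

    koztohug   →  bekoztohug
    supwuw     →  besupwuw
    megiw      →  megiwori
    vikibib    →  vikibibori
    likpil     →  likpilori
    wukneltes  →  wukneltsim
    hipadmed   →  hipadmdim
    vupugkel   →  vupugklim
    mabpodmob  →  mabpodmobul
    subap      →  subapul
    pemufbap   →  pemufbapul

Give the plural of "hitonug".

behitonug

"hitonug" has last vowel 'u'. The stems whose last vowel is 'u' (koztohug → bekoztohug, supwuw → besupwuw) add the prefix be-.
So hitonug → behitonug.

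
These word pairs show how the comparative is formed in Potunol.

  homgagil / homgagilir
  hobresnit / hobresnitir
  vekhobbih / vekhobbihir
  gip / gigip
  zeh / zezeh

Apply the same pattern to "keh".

kekeh

"keh" has 1 vowel. The stems with 1 vowel (gip → gigip, zeh → zezeh) repeat the first consonant+vowel as a prefix.
So keh → kekeh.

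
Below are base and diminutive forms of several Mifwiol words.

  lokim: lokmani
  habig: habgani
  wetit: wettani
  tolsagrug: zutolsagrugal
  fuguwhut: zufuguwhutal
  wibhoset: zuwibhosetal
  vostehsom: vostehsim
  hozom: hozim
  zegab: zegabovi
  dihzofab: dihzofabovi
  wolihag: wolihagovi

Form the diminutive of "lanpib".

habig and tolsagrug both end in -g yet inflect differently (habgani, zutolsagrugal), so the final letter is not what conditions the rule; the last vowel is.
"lanpib" has last vowel 'i'. The stems whose last vowel is 'i' (lokim → lokmani, habig → habgani, wetit → wettani) delete the last vowel and add -ani.
The other patterns: stems whose last vowel is 'e' or 'u' add zu- … -al around the stem; stems whose last vowel is 'o' change the last vowel to 'i'; stems whose last vowel is 'a' add -ovi.
So lanpib → lanpbani.

lanpbani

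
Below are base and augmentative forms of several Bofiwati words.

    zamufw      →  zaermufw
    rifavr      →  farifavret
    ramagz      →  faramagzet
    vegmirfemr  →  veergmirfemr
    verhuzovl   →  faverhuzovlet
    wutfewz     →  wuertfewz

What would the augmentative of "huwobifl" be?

huerwobifl

rifavr and vegmirfemr both end in -r yet inflect differently (farifavret, veergmirfemr), so the final letter is not what conditions the rule; the second-to-last letter is.
"huwobifl" has second-to-last letter 'f'. The one such stem in the data (zamufw → zaermufw) inserts -er- after the first vowel (as do vegmirfemr, wutfewz), so the same rule applies.
So huwobifl → huerwobifl.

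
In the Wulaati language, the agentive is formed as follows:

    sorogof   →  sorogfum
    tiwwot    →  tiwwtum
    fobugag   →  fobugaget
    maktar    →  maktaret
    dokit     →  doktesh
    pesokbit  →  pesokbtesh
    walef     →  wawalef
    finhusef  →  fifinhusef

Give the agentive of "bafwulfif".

bafwulffesh

"bafwulfif" has last vowel 'i'. The stems whose last vowel is 'i' (dokit → doktesh, pesokbit → pesokbtesh) delete the last vowel and add -esh.
The other patterns: stems whose last vowel is 'o' delete the last vowel and add -um; stems whose last vowel is 'a' add -et; stems whose last vowel is 'e' repeat the first consonant+vowel as a prefix.
So bafwulfif → bafwulffesh.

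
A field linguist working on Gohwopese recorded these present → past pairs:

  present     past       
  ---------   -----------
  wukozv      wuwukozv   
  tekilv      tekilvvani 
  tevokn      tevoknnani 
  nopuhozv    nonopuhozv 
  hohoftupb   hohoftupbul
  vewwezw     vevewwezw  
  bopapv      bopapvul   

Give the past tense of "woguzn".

wowoguzn

bopapv and nopuhozv both end in -v yet inflect differently (bopapvul, nonopuhozv), so the final letter is not what conditions the rule; the second-to-last letter is.
"woguzn" has second-to-last letter 'z'. The stems whose second-to-last letter is 'z' (nopuhozv → nonopuhozv, wukozv → wuwukozv, vewwezw → vevewwezw) repeat the first consonant+vowel as a prefix.
The other patterns: stems whose second-to-last letter is 'p' add -ul; stems whose second-to-last letter is 'k' or 'l' double the final consonant and add -ani.
So woguzn → wowoguzn.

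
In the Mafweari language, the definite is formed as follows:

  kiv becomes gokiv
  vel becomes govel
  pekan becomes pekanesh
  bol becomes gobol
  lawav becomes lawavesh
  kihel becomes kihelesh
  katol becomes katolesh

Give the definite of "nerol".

kiv and lawav both end in -v yet inflect differently (gokiv, lawavesh), so the final letter is not what conditions the rule; the number of vowels is.
"nerol" has 2 vowels. The stems with 2 vowels (lawav → lawavesh, katol → katolesh, kihel → kihelesh) add -esh.
So nerol → nerolesh.

nerolesh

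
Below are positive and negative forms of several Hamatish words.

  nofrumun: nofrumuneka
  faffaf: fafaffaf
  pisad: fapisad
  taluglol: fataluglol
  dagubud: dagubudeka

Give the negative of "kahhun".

kahhuneka

"kahhun" has last vowel 'u'. The stems whose last vowel is 'u' (nofrumun → nofrumuneka, dagubud → dagubudeka) add -eka.
So kahhun → kahhuneka.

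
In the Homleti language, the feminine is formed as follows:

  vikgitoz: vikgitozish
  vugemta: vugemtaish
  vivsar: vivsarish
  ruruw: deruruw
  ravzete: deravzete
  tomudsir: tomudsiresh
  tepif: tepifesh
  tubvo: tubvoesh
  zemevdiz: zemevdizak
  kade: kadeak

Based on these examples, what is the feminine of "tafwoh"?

tafwohesh

vivsar and tomudsir both end in -r yet inflect differently (vivsarish, tomudsiresh), so the final letter is not what conditions the rule; the first letter is.
"tafwoh" begins with t-. The stems beginning with t- (tomudsir → tomudsiresh, tepif → tepifesh, tubvo → tubvoesh) add -esh.
The other patterns: stems beginning with v- add -ish; stems beginning with r- add the prefix de-; stems beginning with k- or z- add -ak.
So tafwoh → tafwohesh.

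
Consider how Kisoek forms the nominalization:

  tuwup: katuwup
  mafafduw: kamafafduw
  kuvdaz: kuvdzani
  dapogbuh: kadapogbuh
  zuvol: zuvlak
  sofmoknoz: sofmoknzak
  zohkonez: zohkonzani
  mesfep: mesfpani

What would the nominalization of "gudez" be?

tuwup and mesfep both end in -p yet inflect differently (katuwup, mesfpani), so the final letter is not what conditions the rule; the last vowel is.
"gudez" has last vowel 'e'. The stems whose last vowel is 'e' (mesfep → mesfpani, zohkonez → zohkonzani) delete the last vowel and add -ani.
The other patterns: stems whose last vowel is 'o' delete the last vowel and add -ak; stems whose last vowel is 'u' add the prefix ka-.
So gudez → gudzani.

gudzani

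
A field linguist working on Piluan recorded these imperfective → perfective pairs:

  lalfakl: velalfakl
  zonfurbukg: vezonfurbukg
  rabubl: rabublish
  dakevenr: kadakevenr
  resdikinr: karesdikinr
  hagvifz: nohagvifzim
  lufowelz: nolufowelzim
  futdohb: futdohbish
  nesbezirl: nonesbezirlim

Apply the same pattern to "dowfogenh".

kadowfogenh

lalfakl and rabubl both end in -l yet inflect differently (velalfakl, rabublish), so the final letter is not what conditions the rule; the second-to-last letter is.
"dowfogenh" has second-to-last letter 'n'. The stems whose second-to-last letter is 'n' (dakevenr → kadakevenr, resdikinr → karesdikinr) add the prefix ka-.
The other patterns: stems whose second-to-last letter is 'k' add the prefix ve-; stems whose second-to-last letter is 'b' or 'h' add -ish; stems whose second-to-last letter is 'f', 'l' or 'r' add no- … -im around the stem.
So dowfogenh → kadowfogenh.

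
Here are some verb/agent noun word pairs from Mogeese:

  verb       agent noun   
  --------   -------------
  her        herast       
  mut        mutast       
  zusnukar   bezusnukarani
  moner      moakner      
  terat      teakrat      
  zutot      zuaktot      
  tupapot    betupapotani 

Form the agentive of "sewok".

mut and terat both end in -t yet inflect differently (mutast, teakrat), so the final letter is not what conditions the rule; the number of vowels is.
"sewok" has 2 vowels. The stems with 2 vowels (terat → teakrat, zutot → zuaktot, moner → moakner) insert -ak- after the first vowel.
The other patterns: stems with 1 vowel add -ast; stems with 3 vowels add be- … -ani around the stem.
So sewok → seakwok.

seakwok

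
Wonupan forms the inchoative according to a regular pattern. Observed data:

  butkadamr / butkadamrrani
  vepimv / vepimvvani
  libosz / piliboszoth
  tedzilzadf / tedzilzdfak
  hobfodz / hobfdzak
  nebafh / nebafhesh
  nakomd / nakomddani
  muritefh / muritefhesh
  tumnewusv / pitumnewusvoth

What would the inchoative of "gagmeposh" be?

hobfodz and libosz both end in -z yet inflect differently (hobfdzak, piliboszoth), so the final letter is not what conditions the rule; the second-to-last letter is.
"gagmeposh" has second-to-last letter 's'. The stems whose second-to-last letter is 's' (libosz → piliboszoth, tumnewusv → pitumnewusvoth) add pi- … -oth around the stem.
So gagmeposh → pigagmeposhoth.

pigagmeposhoth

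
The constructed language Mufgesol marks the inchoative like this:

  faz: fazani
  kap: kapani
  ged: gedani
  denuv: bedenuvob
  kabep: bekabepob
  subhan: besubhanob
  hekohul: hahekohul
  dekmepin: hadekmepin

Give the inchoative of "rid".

"rid" has 1 vowel. The stems with 1 vowel (faz → fazani, kap → kapani, ged → gedani) add -ani.
The other patterns: stems with 2 vowels add be- … -ob around the stem; stems with 3 vowels add the prefix ha-.
So rid → ridani.

ridani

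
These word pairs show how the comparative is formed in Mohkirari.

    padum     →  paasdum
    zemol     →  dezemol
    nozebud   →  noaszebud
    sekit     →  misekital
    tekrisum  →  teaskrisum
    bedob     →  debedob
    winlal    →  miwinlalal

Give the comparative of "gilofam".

zemol and winlal both end in -l yet inflect differently (dezemol, miwinlalal), so the final letter is not what conditions the rule; the last vowel is.
"gilofam" has last vowel 'a'. The one such stem in the data (winlal → miwinlalal) adds mi- … -al around the stem, so the same rule applies.
The other patterns: stems whose last vowel is 'u' insert -as- after the first vowel; stems whose last vowel is 'o' add the prefix de-.
So gilofam → migilofamal.

migilofamal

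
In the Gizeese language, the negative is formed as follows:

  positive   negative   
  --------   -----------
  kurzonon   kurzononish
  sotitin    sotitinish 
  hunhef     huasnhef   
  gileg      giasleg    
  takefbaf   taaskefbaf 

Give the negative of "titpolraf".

tiastpolraf

"titpolraf" ends in -f. The stems ending in -f (hunhef → huasnhef, takefbaf → taaskefbaf) insert -as- after the first vowel.
So titpolraf → tiastpolraf.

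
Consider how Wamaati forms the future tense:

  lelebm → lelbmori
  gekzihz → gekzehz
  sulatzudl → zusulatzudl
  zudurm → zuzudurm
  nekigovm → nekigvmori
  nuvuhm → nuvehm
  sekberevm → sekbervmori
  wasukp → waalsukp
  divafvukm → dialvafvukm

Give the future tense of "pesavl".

divafvukm and lelebm both end in -m yet inflect differently (dialvafvukm, lelbmori), so the final letter is not what conditions the rule; the second-to-last letter is.
"pesavl" has second-to-last letter 'v'. The stems whose second-to-last letter is 'v' (nekigovm → nekigvmori, sekberevm → sekbervmori) delete the last vowel and add -ori.
The other patterns: stems whose second-to-last letter is 'k' insert -al- after the first vowel; stems whose second-to-last letter is 'h' change the last vowel to 'e'; stems whose second-to-last letter is 'd' or 'r' add the prefix zu-.
So pesavl → pesvlori.

pesvlori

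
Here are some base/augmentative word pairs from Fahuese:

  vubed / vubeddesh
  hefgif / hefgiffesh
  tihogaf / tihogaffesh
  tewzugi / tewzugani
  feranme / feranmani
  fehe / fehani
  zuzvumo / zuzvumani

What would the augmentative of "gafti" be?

gaftani

hefgif and tewzugi both have last vowel 'i' yet inflect differently (hefgiffesh, tewzugani), so the last vowel is not what conditions the rule; whether the stem ends in a vowel or a consonant is.
"gafti" ends in a vowel. The stems ending in a vowel (tewzugi → tewzugani, feranme → feranmani, fehe → fehani) drop the final letter and add -ani.
The other pattern: stems ending in a consonant double the final consonant and add -esh.
So gafti → gaftani.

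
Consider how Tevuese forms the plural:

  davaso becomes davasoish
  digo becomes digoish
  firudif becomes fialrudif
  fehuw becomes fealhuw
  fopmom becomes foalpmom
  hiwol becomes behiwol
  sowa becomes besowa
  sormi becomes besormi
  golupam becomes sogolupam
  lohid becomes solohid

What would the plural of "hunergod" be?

fopmom and golupam both end in -m yet inflect differently (foalpmom, sogolupam), so the final letter is not what conditions the rule; the first letter is.
"hunergod" begins with h-. The one such stem in the data (hiwol → behiwol) adds the prefix be-, so the same rule applies.
So hunergod → behunergod.

behunergod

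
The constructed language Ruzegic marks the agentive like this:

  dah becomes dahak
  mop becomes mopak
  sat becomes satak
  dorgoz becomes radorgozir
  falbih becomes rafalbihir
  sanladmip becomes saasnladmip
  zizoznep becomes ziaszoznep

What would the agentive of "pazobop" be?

"pazobop" has 3 vowels. The stems with 3 vowels (sanladmip → saasnladmip, zizoznep → ziaszoznep) insert -as- after the first vowel.
The other patterns: stems with 1 vowel add -ak; stems with 2 vowels add ra- … -ir around the stem.
So pazobop → paaszobop.

paaszobop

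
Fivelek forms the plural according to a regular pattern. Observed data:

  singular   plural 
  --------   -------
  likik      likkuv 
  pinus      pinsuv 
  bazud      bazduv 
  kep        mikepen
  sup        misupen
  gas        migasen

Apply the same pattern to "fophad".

fophduv

pinus and gas both end in -s yet inflect differently (pinsuv, migasen), so the final letter is not what conditions the rule; the number of vowels is.
"fophad" has 2 vowels. The stems with 2 vowels (likik → likkuv, pinus → pinsuv, bazud → bazduv) delete the last vowel and add -uv.
The other pattern: stems with 1 vowel add mi- … -en around the stem.
So fophad → fophduv.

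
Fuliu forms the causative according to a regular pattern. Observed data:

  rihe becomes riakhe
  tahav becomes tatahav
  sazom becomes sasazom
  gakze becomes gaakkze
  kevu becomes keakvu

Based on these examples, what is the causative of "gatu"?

gaaktu

kevu and tahav both have 2 vowels yet inflect differently (keakvu, tatahav), so the number of vowels is not what conditions the rule; whether the stem ends in a vowel or a consonant is.
"gatu" ends in a vowel. The stems ending in a vowel (kevu → keakvu, rihe → riakhe, gakze → gaakkze) insert -ak- after the first vowel.
So gatu → gaaktu.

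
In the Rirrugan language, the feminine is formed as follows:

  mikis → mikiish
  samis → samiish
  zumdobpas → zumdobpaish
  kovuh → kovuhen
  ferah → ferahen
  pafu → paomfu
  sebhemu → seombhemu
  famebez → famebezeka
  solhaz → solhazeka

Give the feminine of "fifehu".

fiomfehu

zumdobpas and ferah both have last vowel 'a' yet inflect differently (zumdobpaish, ferahen), so the last vowel is not what conditions the rule; the final letter is.
"fifehu" ends in -u. The stems ending in -u (pafu → paomfu, sebhemu → seombhemu) insert -om- after the first vowel.
So fifehu → fiomfehu.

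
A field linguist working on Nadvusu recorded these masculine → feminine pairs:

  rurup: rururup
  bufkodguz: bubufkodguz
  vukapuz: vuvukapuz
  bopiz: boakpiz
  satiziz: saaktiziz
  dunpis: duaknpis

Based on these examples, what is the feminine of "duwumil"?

duakwumil

bufkodguz and bopiz both end in -z yet inflect differently (bubufkodguz, boakpiz), so the final letter is not what conditions the rule; the last vowel is.
"duwumil" has last vowel 'i'. The stems whose last vowel is 'i' (bopiz → boakpiz, satiziz → saaktiziz, dunpis → duaknpis) insert -ak- after the first vowel.
So duwumil → duakwumil.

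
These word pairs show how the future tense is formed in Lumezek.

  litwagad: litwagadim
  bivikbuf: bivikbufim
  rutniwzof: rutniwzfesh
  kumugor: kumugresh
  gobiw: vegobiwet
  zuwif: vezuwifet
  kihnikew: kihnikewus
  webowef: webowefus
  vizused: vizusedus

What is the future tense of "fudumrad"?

bivikbuf and rutniwzof both end in -f yet inflect differently (bivikbufim, rutniwzfesh), so the final letter is not what conditions the rule; the last vowel is.
"fudumrad" has last vowel 'a'. The one such stem in the data (litwagad → litwagadim) adds -im, so the same rule applies.
The other patterns: stems whose last vowel is 'o' delete the last vowel and add -esh; stems whose last vowel is 'i' add ve- … -et around the stem; stems whose last vowel is 'e' add -us.
So fudumrad → fudumradim.

fudumradim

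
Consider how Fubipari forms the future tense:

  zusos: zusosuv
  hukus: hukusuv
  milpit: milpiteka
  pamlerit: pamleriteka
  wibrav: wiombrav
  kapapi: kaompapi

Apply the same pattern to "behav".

beomhav

milpit and kapapi both have last vowel 'i' yet inflect differently (milpiteka, kaompapi), so the last vowel is not what conditions the rule; the final letter is.
"behav" ends in -v. The one such stem in the data (wibrav → wiombrav) inserts -om- after the first vowel (as does kapapi), so the same rule applies.
The other patterns: stems ending in -s add -uv; stems ending in -t add -eka.
So behav → beomhav.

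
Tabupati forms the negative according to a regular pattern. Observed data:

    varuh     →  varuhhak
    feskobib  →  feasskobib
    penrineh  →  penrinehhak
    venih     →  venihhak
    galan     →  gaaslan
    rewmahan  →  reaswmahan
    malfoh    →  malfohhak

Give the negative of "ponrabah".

"ponrabah" ends in -h. The stems ending in -h (varuh → varuhhak, venih → venihhak, penrineh → penrinehhak) double the final consonant and add -ak.
So ponrabah → ponrabahhak.

ponrabahhak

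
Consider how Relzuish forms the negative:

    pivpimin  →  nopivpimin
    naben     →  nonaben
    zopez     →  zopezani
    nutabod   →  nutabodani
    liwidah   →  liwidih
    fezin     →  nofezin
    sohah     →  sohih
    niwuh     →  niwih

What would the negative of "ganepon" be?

naben and zopez both have last vowel 'e' yet inflect differently (nonaben, zopezani), so the last vowel is not what conditions the rule; the final letter is.
"ganepon" ends in -n. The stems ending in -n (pivpimin → nopivpimin, naben → nonaben, fezin → nofezin) add the prefix no-.
The other patterns: stems ending in -h change the last vowel to 'i'; stems ending in -d or -z add -ani.
So ganepon → noganepon.

noganepon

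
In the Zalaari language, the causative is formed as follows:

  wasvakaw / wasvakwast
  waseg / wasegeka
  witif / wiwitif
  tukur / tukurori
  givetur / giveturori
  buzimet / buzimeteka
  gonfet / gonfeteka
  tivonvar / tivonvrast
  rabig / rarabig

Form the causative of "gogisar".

waseg and rabig both end in -g yet inflect differently (wasegeka, rarabig), so the final letter is not what conditions the rule; the last vowel is.
"gogisar" has last vowel 'a'. The stems whose last vowel is 'a' (tivonvar → tivonvrast, wasvakaw → wasvakwast) delete the last vowel and add -ast.
So gogisar → gogisrast.

gogisrast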